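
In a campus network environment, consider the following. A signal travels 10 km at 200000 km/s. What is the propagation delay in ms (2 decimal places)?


Given: distance = 10 km, speed = 200000 km/s
Delay = distance / speed = 10 / 200000 seconds
Delay in ms = 10 * 1000 / 200000
Delay = 0.0500 ms
Rounded to 2 dp = 0.05 ms

0.05


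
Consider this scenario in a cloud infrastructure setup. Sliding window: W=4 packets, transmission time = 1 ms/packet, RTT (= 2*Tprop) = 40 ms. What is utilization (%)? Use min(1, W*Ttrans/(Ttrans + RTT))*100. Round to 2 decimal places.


Given: W = 4, Ttrans = 1 ms, RTT = 40 ms (= 2 * Tprop, Tprop = 20 ms)
Cycle time = Ttrans + RTT = 1 + 40 = 41 ms (first packet sent until its ACK returns)
W * Ttrans = 4 * 1 = 4 ms of sending per cycle
W * Ttrans / (Ttrans + RTT) = 4 / 41 = 0.097561
U = min(1, 0.097561) = 0.097561
U% = 9.76%

9.76


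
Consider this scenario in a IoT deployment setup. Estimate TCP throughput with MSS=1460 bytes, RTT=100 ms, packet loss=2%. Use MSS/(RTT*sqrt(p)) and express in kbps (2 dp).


Given: MSS = 1460 bytes, RTT = 100 ms, loss = 2%
RTT in seconds = 100 / 1000 = 0.1
Loss rate = 2% = 0.02
sqrt(loss) = sqrt(0.02) = 0.141421356237
Throughput (bytes/s) = 1460 / (0.1 * 0.141421356237) = 103237.5901
Throughput (kbps) = 103237.5901 * 8 / 1000 = 825.900720 -> 825.90 kbps (2 dp)

825.90


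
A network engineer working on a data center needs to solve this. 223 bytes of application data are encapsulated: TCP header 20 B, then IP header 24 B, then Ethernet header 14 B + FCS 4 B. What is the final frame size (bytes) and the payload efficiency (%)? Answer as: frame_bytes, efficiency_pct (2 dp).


TCP segment = 223 + 20 = 243 B
IP packet = 243 + 24 = 267 B
Ethernet frame = 267 + 14 + 4 = 285 B
Efficiency = app / frame = 223 / 285 = 0.782456 = 78.2456% -> 78.25% (2 dp)

285, 78.25


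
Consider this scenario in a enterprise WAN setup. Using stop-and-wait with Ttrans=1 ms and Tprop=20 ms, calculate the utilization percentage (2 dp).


Given: Ttrans = 1 ms, Tprop = 20 ms
RTT = 2 * Tprop = 2 * 20 = 40 ms
U = Ttrans / (Ttrans + RTT)
U = 1 / (1 + 40)
U = 1 / 41 = 0.02439
U% = 2.44%

2.44


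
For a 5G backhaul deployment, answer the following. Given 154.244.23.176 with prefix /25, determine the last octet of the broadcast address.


Given: IP = 154.244.23.176, prefix = /25
Host bits = 32 - 25 = 7
Network last octet = 176 AND mask = 128
Host part size = 2^7 - 1 = 127
Broadcast last octet = 128 OR 127 = 255

255


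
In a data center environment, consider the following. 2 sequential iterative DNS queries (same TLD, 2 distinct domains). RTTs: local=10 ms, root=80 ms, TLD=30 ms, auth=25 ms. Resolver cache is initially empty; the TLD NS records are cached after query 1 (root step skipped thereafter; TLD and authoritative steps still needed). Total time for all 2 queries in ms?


Lookup 1 (cold cache): local + root + TLD + auth = 10 + 80 + 30 + 25 = 145 ms
Lookups 2..2 (TLD NS cached -> skip root; new domain -> still ask TLD and auth): local + TLD + auth = 10 + 30 + 25 = 65 ms each
Remaining 1 lookups: 1 * 65 = 65 ms
Total = 145 + 65 = 210 ms

210


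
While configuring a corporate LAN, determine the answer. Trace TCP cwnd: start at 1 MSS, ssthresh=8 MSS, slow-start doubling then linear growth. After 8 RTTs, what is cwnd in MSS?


RTT 0: cwnd = 1 MSS (initial)
RTT 1: cwnd = 2 MSS (slow start, doubled)
RTT 2: cwnd = 4 MSS (slow start, doubled)
RTT 3: cwnd = 8 MSS (slow start, doubled)
RTT 4: cwnd = 9 MSS (congestion avoidance, +1)
RTT 5: cwnd = 10 MSS (congestion avoidance, +1)
RTT 6: cwnd = 11 MSS (congestion avoidance, +1)
RTT 7: cwnd = 12 MSS (congestion avoidance, +1)
RTT 8: cwnd = 13 MSS (congestion avoidance, +1)

13


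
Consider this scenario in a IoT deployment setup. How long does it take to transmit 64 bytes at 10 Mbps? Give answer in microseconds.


Given: packet = 64 bytes, bandwidth = 10 Mbps
Packet in bits = 64 * 8 = 512 bits
Bandwidth = 10 * 10^6 = 10000000 bps
Time = 512 / 10000000 seconds
Time in us = 512 * 10^6 / 10000000 = 51.2

51.2


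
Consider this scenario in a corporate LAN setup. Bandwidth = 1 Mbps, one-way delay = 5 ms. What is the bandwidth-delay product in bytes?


Given: bandwidth = 1 Mbps, delay = 5 ms
BDP in bits = 1 * 10^6 * 5 / 1000
BDP in bits = 5000
BDP in bytes = 5000 / 8 = 625

625


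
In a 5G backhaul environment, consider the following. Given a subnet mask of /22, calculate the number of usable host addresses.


Given: subnet mask /22
Host bits = 32 - 22 = 10
Total addresses = 2^10 = 1024
Usable hosts = 1024 - 2 (network + broadcast) = 1022

1022


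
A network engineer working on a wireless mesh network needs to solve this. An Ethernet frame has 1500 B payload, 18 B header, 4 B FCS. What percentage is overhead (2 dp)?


Given: payload = 1500 B, header = 18 B, trailer = 4 B
Overhead bytes = header + trailer = 18 + 4 = 22
Total frame = payload + overhead = 1500 + 22 = 1522
Overhead % = 22 / 1522 * 100 = 1.4455% -> 1.45% (2 dp)

1.45


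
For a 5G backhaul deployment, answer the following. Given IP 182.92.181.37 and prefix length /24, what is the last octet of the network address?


Given: IP = 182.92.181.37, prefix = /24
Subnet mask = 255.255.255.0
Last octet of IP: 37
Last octet of mask: 0
Network last octet = 37 AND 0 = 0

0


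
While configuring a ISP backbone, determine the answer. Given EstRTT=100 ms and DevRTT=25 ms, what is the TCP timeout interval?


Given: EstRTT = 100 ms, DevRTT = 25 ms
Timeout = EstRTT + 4 * DevRTT
4 * DevRTT = 4 * 25 = 100
Timeout = 100 + 100 = 200 ms

200


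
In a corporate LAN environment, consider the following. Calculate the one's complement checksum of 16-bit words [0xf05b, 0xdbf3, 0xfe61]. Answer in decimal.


Given words: [0xf05b, 0xdbf3, 0xfe61]
Step 1: Sum all words
Raw sum = 61531 + 56307 + 65121 = 182959
Step 2: Fold carry: (51887 + 2) = 51889
One's complement = ~51889 & 0xFFFF = 13646

13646


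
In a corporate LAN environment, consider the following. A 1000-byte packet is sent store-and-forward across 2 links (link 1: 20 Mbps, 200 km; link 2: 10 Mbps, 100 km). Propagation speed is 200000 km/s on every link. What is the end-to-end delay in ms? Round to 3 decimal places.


Packet = 1000 bytes = 8000 bits. Store-and-forward: sum (t_trans + t_prop) per link.
Link 1: t_trans = 8000/(20*10^6) s = 0.4000 ms; t_prop = 200/200000 s = 1.0000 ms; subtotal = 1.4000 ms
Link 2: t_trans = 8000/(10*10^6) s = 0.8000 ms; t_prop = 100/200000 s = 0.5000 ms; subtotal = 1.3000 ms
End-to-end = 1.4000 + 1.3000 = 2.7000 ms -> 2.700 ms (3 dp)

2.700


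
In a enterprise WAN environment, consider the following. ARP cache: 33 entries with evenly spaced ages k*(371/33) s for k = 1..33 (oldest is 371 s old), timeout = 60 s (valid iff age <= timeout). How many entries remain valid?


Ages are k * 371/33 s for k = 1..33 (spacing = 11.2424 s).
Entry k is valid iff k * 371/33 <= 60 iff k <= 33 * 60 / 371 = 5.3369
n_valid = floor(5.3369) = 5
(n_stale = 33 - 5 = 28)

5


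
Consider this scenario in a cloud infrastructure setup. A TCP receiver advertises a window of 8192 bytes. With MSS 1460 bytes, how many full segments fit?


Given: RWND = 8192 bytes, MSS = 1460 bytes
Full segments = floor(RWND / MSS)
Full segments = floor(8192 / 1460)
Full segments = floor(5.611) = 5

5


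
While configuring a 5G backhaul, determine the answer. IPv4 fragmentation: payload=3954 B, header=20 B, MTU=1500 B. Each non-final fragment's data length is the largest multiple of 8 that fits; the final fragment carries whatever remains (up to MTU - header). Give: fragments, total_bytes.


Max data per non-final fragment = floor((MTU - header)/8)*8 = floor((1500 - 20)/8)*8 = floor(1480/8)*8 = 1480 B
Final fragment needs no 8-byte alignment: it can carry up to MTU - header = 1480 B
Non-final fragments needed = ceil((payload - 1480) / 1480) = ceil(2474/1480) = ceil(1.6716) = 2
Number of fragments = 2 + 1 = 3
Fragment sizes (data): 2 * 1480 B + 994 B (last, 994 <= 1480 OK)
Total bytes sent = payload + n_frags * header = 3954 + 3*20 = 3954 + 60 = 4014 B

3, 4014


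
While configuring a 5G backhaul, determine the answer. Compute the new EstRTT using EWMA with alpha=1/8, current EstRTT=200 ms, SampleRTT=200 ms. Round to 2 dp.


Given: EstRTT = 200 ms, SampleRTT = 200 ms, alpha = 1/8
New EstRTT = (1 - alpha) * EstRTT + alpha * SampleRTT
(7/8) * 200 = 175
(1/8) * 200 = 25
New EstRTT = 175 + 25 = 200 ms -> 200.00 ms (2 dp)

200.00


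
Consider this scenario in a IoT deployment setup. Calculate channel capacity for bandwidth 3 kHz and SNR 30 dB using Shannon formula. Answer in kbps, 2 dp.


Given: B = 3 kHz, SNR = 30 dB
SNR linear = 10^(30/10) = 1000
1 + SNR = 1001
log2(1001) = 9.9672262588
C = 3 * 1000 * 9.9672262588 = 29901.6788 bps
C = 29.901679 kbps -> 29.90 kbps (2 dp)

29.90


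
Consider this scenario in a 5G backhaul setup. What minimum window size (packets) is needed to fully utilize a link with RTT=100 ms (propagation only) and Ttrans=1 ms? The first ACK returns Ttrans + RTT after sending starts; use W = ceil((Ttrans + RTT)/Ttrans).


Given: Ttrans = 1 ms, RTT = 100 ms (= 2 * Tprop, Tprop = 50 ms)
Time until first ACK returns = Ttrans + RTT = 1 + 100 = 101 ms
Need W * Ttrans >= Ttrans + RTT  ->  W >= (Ttrans + RTT) / Ttrans
(Ttrans + RTT) / Ttrans = 101 / 1 = 101
W_min = ceil(101) = 101

101


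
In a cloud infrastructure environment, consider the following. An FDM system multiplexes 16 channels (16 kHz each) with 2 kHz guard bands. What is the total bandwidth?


Given: 16 channels, 16 kHz each, guard = 2 kHz
Channel bandwidth = 16 * 16 = 256 kHz
Guard bands = 15 gaps * 2 kHz = 30 kHz
Total = 256 + 30 = 286 kHz

286


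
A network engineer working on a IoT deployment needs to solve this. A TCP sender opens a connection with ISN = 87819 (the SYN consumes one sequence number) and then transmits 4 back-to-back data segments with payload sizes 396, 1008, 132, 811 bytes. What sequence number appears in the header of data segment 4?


The SYN occupies sequence number ISN = 87819, so the first data byte is ISN + 1 = 87820.
SEQ of data segment i = (ISN + 1) + sum of payload sizes of segments 1..i-1.
Segment 1: SEQ = 87820, payload = 396 bytes
Segment 2: SEQ = 88216, payload = 1008 bytes
Segment 3: SEQ = 89224, payload = 132 bytes
Segment 4: SEQ = 89356, payload = 811 bytes
SEQ of segment 4 = 87820 + 396 + 1008 + 132 = 89356

89356


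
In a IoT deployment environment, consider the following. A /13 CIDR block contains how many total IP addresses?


Given: CIDR prefix /13
Host bits = 32 - 13 = 19
Total addresses = 2^19 = 524288

524288


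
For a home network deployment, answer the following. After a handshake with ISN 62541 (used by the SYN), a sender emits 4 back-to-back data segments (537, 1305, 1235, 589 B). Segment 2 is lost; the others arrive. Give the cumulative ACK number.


SYN uses sequence number 62541; first data byte = ISN + 1 = 62542.
Segment 1: SEQ = 62542, len = 537 B, covers [62542, 63078]
Segment 2: SEQ = 63079, len = 1305 B, covers [63079, 64383] [LOST]
Segment 3: SEQ = 64384, len = 1235 B, covers [64384, 65618]
Segment 4: SEQ = 65619, len = 589 B, covers [65619, 66207]
In-order data received: bytes [62542, 63078] (segments 1..1).
Segment 2 missing -> gap begins at byte 63079; later segments buffered out of order.
Cumulative ACK = next expected in-order byte = 62542 + 537 = 63079

63079


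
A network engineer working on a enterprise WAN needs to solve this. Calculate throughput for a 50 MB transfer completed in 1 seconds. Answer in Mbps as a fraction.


Given: file = 50 MB, time = 1 s
File in Mb = 50 * 8 = 400 Mb
Throughput = 400 / 1 Mbps
Throughput = 400 Mbps

400


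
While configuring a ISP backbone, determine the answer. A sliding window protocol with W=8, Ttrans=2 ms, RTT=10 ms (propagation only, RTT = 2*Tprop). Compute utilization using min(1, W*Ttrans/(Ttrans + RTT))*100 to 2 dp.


Given: W = 8, Ttrans = 2 ms, RTT = 10 ms (= 2 * Tprop, Tprop = 5 ms)
Cycle time = Ttrans + RTT = 2 + 10 = 12 ms (first packet sent until its ACK returns)
W * Ttrans = 8 * 2 = 16 ms of sending per cycle
W * Ttrans / (Ttrans + RTT) = 16 / 12 = 1.333333
U = min(1, 1.333333) = 1.000000
U% = 100.00%

100.00


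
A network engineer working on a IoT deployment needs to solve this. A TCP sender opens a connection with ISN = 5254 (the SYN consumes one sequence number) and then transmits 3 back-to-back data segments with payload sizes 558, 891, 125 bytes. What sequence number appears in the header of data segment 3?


The SYN occupies sequence number ISN = 5254, so the first data byte is ISN + 1 = 5255.
SEQ of data segment i = (ISN + 1) + sum of payload sizes of segments 1..i-1.
Segment 1: SEQ = 5255, payload = 558 bytes
Segment 2: SEQ = 5813, payload = 891 bytes
Segment 3: SEQ = 6704, payload = 125 bytes
SEQ of segment 3 = 5255 + 558 + 891 = 6704

6704


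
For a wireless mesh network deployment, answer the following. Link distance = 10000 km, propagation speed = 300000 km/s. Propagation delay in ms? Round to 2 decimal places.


Given: distance = 10000 km, speed = 300000 km/s
Delay = distance / speed = 10000 / 300000 seconds
Delay in ms = 10000 * 1000 / 300000
Delay = 33.3333 ms
Rounded to 2 dp = 33.33 ms

33.33


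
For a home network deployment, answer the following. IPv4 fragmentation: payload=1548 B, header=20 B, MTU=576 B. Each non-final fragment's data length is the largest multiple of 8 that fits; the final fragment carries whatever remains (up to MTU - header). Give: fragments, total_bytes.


Max data per non-final fragment = floor((MTU - header)/8)*8 = floor((576 - 20)/8)*8 = floor(556/8)*8 = 552 B
Final fragment needs no 8-byte alignment: it can carry up to MTU - header = 556 B
Non-final fragments needed = ceil((payload - 556) / 552) = ceil(992/552) = ceil(1.7971) = 2
Number of fragments = 2 + 1 = 3
Fragment sizes (data): 2 * 552 B + 444 B (last, 444 <= 556 OK)
Total bytes sent = payload + n_frags * header = 1548 + 3*20 = 1548 + 60 = 1608 B

3, 1608


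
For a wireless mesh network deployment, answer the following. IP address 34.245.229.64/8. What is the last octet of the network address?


Given: IP = 34.245.229.64, prefix = /8
Subnet mask = 255.0.0.0
Last octet of IP: 64
Last octet of mask: 0
Network last octet = 64 AND 0 = 0

0


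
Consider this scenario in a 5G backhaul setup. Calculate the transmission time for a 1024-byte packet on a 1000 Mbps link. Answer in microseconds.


Given: packet = 1024 bytes, bandwidth = 1000 Mbps
Packet in bits = 1024 * 8 = 8192 bits
Bandwidth = 1000 * 10^6 = 1000000000 bps
Time = 8192 / 1000000000 seconds
Time in us = 8192 * 10^6 / 1000000000 = 8.192

8.192


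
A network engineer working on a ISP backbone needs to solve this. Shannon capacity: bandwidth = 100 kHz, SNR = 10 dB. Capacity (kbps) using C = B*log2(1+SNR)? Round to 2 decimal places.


Given: B = 100 kHz, SNR = 10 dB
SNR linear = 10^(10/10) = 10
1 + SNR = 11
log2(11) = 3.4594316186
C = 100 * 1000 * 3.4594316186 = 345943.1619 bps
C = 345.943162 kbps -> 345.94 kbps (2 dp)

345.94


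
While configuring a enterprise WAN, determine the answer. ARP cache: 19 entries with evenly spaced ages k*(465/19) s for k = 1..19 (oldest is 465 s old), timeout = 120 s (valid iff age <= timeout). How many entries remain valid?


Ages are k * 465/19 s for k = 1..19 (spacing = 24.4737 s).
Entry k is valid iff k * 465/19 <= 120 iff k <= 19 * 120 / 465 = 4.9032
n_valid = floor(4.9032) = 4
(n_stale = 19 - 4 = 15)

4


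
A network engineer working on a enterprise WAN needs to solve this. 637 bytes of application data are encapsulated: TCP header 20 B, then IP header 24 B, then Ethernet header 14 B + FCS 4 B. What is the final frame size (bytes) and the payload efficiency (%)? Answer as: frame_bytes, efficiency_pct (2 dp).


TCP segment = 637 + 20 = 657 B
IP packet = 657 + 24 = 681 B
Ethernet frame = 681 + 14 + 4 = 699 B
Efficiency = app / frame = 637 / 699 = 0.911302 = 91.1302% -> 91.13% (2 dp)

699, 91.13


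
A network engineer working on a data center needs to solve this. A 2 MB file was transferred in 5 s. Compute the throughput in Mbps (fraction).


Given: file = 2 MB, time = 5 s
File in Mb = 2 * 8 = 16 Mb
Throughput = 16 / 5 Mbps
Throughput = 16/5 Mbps

16/5


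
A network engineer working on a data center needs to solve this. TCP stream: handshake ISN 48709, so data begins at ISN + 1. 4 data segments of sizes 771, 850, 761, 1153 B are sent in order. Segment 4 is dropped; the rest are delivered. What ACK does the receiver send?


SYN uses sequence number 48709; first data byte = ISN + 1 = 48710.
Segment 1: SEQ = 48710, len = 771 B, covers [48710, 49480]
Segment 2: SEQ = 49481, len = 850 B, covers [49481, 50330]
Segment 3: SEQ = 50331, len = 761 B, covers [50331, 51091]
Segment 4: SEQ = 51092, len = 1153 B, covers [51092, 52244] [LOST]
In-order data received: bytes [48710, 51091] (segments 1..3).
Segment 4 missing -> gap begins at byte 51092.
Cumulative ACK = next expected in-order byte = 48710 + 771 + 850 + 761 = 51092

51092


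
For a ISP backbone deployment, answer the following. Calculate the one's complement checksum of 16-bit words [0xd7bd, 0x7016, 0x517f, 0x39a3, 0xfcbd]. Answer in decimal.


Given words: [0xd7bd, 0x7016, 0x517f, 0x39a3, 0xfcbd]
Step 1: Sum all words
Raw sum = 55229 + 28694 + 20863 + 14755 + 64701 = 184242
Step 2: Fold carry: (53170 + 2) = 53172
One's complement = ~53172 & 0xFFFF = 12363

12363


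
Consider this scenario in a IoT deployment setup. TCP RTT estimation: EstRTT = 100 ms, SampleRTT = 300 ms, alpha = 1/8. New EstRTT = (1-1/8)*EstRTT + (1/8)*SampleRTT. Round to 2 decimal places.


Given: EstRTT = 100 ms, SampleRTT = 300 ms, alpha = 1/8
New EstRTT = (1 - alpha) * EstRTT + alpha * SampleRTT
(7/8) * 100 = 87.5
(1/8) * 300 = 37.5
New EstRTT = 87.5 + 37.5 = 125 ms -> 125.00 ms (2 dp)

125.00


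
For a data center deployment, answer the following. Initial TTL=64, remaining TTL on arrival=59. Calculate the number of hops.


Given: initial TTL = 64, received TTL = 59
Hops = initial TTL - received TTL
Hops = 64 - 59 = 5

5


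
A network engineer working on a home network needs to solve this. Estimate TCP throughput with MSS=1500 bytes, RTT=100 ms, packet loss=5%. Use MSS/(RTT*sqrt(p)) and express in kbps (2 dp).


Given: MSS = 1500 bytes, RTT = 100 ms, loss = 5%
RTT in seconds = 100 / 1000 = 0.1
Loss rate = 5% = 0.05
sqrt(loss) = sqrt(0.05) = 0.223606797750
Throughput (bytes/s) = 1500 / (0.1 * 0.223606797750) = 67082.0393
Throughput (kbps) = 67082.0393 * 8 / 1000 = 536.656315 -> 536.66 kbps (2 dp)

536.66


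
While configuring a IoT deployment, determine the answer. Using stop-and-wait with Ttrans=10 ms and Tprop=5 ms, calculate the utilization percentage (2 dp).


Given: Ttrans = 10 ms, Tprop = 5 ms
RTT = 2 * Tprop = 2 * 5 = 10 ms
U = Ttrans / (Ttrans + RTT)
U = 10 / (10 + 10)
U = 10 / 20 = 0.5
U% = 50.00%

50.00


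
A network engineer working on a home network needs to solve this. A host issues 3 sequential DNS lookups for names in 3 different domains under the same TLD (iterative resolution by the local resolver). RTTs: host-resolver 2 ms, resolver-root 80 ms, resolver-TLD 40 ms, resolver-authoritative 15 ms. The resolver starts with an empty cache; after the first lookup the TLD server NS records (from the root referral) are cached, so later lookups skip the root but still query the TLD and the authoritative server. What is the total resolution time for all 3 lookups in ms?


Lookup 1 (cold cache): local + root + TLD + auth = 2 + 80 + 40 + 15 = 137 ms
Lookups 2..3 (TLD NS cached -> skip root; new domain -> still ask TLD and auth): local + TLD + auth = 2 + 40 + 15 = 57 ms each
Remaining 2 lookups: 2 * 57 = 114 ms
Total = 137 + 114 = 251 ms

251


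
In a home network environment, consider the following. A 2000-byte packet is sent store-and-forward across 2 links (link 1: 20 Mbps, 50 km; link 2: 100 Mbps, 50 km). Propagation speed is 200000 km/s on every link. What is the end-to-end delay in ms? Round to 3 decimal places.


Packet = 2000 bytes = 16000 bits. Store-and-forward: sum (t_trans + t_prop) per link.
Link 1: t_trans = 16000/(20*10^6) s = 0.8000 ms; t_prop = 50/200000 s = 0.2500 ms; subtotal = 1.0500 ms
Link 2: t_trans = 16000/(100*10^6) s = 0.1600 ms; t_prop = 50/200000 s = 0.2500 ms; subtotal = 0.4100 ms
End-to-end = 1.0500 + 0.4100 = 1.4600 ms -> 1.460 ms (3 dp)

1.460


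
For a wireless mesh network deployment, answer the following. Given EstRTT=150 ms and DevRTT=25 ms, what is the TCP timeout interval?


Given: EstRTT = 150 ms, DevRTT = 25 ms
Timeout = EstRTT + 4 * DevRTT
4 * DevRTT = 4 * 25 = 100
Timeout = 150 + 100 = 250 ms

250


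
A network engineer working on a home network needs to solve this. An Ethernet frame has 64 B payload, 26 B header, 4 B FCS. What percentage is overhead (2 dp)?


Given: payload = 64 B, header = 26 B, trailer = 4 B
Overhead bytes = header + trailer = 26 + 4 = 30
Total frame = payload + overhead = 64 + 30 = 94
Overhead % = 30 / 94 * 100 = 31.9149% -> 31.91% (2 dp)

31.91


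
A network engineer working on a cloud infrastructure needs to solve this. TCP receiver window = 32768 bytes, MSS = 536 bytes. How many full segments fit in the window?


Given: RWND = 32768 bytes, MSS = 536 bytes
Full segments = floor(RWND / MSS)
Full segments = floor(32768 / 536)
Full segments = floor(61.1343) = 61

61


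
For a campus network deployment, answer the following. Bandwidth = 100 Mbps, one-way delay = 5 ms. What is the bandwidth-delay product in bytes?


Given: bandwidth = 100 Mbps, delay = 5 ms
BDP in bits = 100 * 10^6 * 5 / 1000
BDP in bits = 500000
BDP in bytes = 500000 / 8 = 62500

62500


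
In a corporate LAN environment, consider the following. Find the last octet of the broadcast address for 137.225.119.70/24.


Given: IP = 137.225.119.70, prefix = /24
Host bits = 32 - 24 = 8
Network last octet = 70 AND mask = 0
Host part size = 2^8 - 1 = 255
Broadcast last octet = 0 OR 255 = 255

255


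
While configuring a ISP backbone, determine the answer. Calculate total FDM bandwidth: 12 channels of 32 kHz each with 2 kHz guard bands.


Given: 12 channels, 32 kHz each, guard = 2 kHz
Channel bandwidth = 12 * 32 = 384 kHz
Guard bands = 11 gaps * 2 kHz = 22 kHz
Total = 384 + 22 = 406 kHz

406


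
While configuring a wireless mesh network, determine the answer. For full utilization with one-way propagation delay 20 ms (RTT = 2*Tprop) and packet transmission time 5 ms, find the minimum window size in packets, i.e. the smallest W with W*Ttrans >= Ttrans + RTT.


Given: Ttrans = 5 ms, RTT = 40 ms (= 2 * Tprop, Tprop = 20 ms)
Time until first ACK returns = Ttrans + RTT = 5 + 40 = 45 ms
Need W * Ttrans >= Ttrans + RTT  ->  W >= (Ttrans + RTT) / Ttrans
(Ttrans + RTT) / Ttrans = 45 / 5 = 9
W_min = ceil(9) = 9

9


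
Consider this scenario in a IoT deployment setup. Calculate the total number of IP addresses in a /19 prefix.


Given: CIDR prefix /19
Host bits = 32 - 19 = 13
Total addresses = 2^13 = 8192

8192


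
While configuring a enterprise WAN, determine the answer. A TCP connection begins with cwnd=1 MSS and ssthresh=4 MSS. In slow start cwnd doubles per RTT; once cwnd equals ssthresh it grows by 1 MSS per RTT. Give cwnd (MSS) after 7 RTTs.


RTT 0: cwnd = 1 MSS (initial)
RTT 1: cwnd = 2 MSS (slow start, doubled)
RTT 2: cwnd = 4 MSS (slow start, doubled)
RTT 3: cwnd = 5 MSS (congestion avoidance, +1)
RTT 4: cwnd = 6 MSS (congestion avoidance, +1)
RTT 5: cwnd = 7 MSS (congestion avoidance, +1)
RTT 6: cwnd = 8 MSS (congestion avoidance, +1)
RTT 7: cwnd = 9 MSS (congestion avoidance, +1)

9


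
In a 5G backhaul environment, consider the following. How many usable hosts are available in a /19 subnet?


Given: subnet mask /19
Host bits = 32 - 19 = 13
Total addresses = 2^13 = 8192
Usable hosts = 8192 - 2 (network + broadcast) = 8190

8190


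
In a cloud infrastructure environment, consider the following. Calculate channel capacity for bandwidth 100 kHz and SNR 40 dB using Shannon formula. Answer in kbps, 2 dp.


Given: B = 100 kHz, SNR = 40 dB
SNR linear = 10^(40/10) = 10000
1 + SNR = 10001
log2(10001) = 13.2878566418
C = 100 * 1000 * 13.2878566418 = 1328785.6642 bps
C = 1328.785664 kbps -> 1328.79 kbps (2 dp)

1328.79


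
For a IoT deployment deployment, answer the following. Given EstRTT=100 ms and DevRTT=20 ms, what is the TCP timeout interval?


Given: EstRTT = 100 ms, DevRTT = 20 ms
Timeout = EstRTT + 4 * DevRTT
4 * DevRTT = 4 * 20 = 80
Timeout = 100 + 80 = 180 ms

180


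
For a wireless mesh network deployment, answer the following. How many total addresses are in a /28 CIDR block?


Given: CIDR prefix /28
Host bits = 32 - 28 = 4
Total addresses = 2^4 = 16

16


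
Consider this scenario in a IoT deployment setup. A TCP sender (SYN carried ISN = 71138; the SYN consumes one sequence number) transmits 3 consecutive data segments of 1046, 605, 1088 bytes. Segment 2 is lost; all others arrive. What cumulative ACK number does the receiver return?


SYN uses sequence number 71138; first data byte = ISN + 1 = 71139.
Segment 1: SEQ = 71139, len = 1046 B, covers [71139, 72184]
Segment 2: SEQ = 72185, len = 605 B, covers [72185, 72789] [LOST]
Segment 3: SEQ = 72790, len = 1088 B, covers [72790, 73877]
In-order data received: bytes [71139, 72184] (segments 1..1).
Segment 2 missing -> gap begins at byte 72185; later segments buffered out of order.
Cumulative ACK = next expected in-order byte = 71139 + 1046 = 72185

72185


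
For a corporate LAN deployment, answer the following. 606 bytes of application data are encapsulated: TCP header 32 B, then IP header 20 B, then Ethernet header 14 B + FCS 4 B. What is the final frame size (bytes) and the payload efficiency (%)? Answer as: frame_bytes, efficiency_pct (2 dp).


TCP segment = 606 + 32 = 638 B
IP packet = 638 + 20 = 658 B
Ethernet frame = 658 + 14 + 4 = 676 B
Efficiency = app / frame = 606 / 676 = 0.896450 = 89.6450% -> 89.64% (2 dp)

676, 89.64


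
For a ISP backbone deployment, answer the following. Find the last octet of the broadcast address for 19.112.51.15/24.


Given: IP = 19.112.51.15, prefix = /24
Host bits = 32 - 24 = 8
Network last octet = 15 AND mask = 0
Host part size = 2^8 - 1 = 255
Broadcast last octet = 0 OR 255 = 255

255


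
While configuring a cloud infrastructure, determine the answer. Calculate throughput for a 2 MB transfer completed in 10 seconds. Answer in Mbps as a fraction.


Given: file = 2 MB, time = 10 s
File in Mb = 2 * 8 = 16 Mb
Throughput = 16 / 10 Mbps
Throughput = 8/5 Mbps

8/5


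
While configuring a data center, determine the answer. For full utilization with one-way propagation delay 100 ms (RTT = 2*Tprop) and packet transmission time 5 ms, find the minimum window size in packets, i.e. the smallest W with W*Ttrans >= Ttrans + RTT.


Given: Ttrans = 5 ms, RTT = 200 ms (= 2 * Tprop, Tprop = 100 ms)
Time until first ACK returns = Ttrans + RTT = 5 + 200 = 205 ms
Need W * Ttrans >= Ttrans + RTT  ->  W >= (Ttrans + RTT) / Ttrans
(Ttrans + RTT) / Ttrans = 205 / 5 = 41
W_min = ceil(41) = 41

41


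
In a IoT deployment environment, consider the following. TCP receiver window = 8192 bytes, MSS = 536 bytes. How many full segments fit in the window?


Given: RWND = 8192 bytes, MSS = 536 bytes
Full segments = floor(RWND / MSS)
Full segments = floor(8192 / 536)
Full segments = floor(15.2836) = 15

15


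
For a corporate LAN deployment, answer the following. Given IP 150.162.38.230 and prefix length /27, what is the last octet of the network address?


Given: IP = 150.162.38.230, prefix = /27
Subnet mask = 255.255.255.224
Last octet of IP: 230
Last octet of mask: 224
Network last octet = 230 AND 224 = 224

224


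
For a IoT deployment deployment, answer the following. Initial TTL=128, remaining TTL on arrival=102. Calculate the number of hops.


Given: initial TTL = 128, received TTL = 102
Hops = initial TTL - received TTL
Hops = 128 - 102 = 26

26


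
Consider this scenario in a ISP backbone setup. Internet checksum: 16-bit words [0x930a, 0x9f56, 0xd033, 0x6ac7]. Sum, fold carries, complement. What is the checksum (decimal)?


Given words: [0x930a, 0x9f56, 0xd033, 0x6ac7]
Step 1: Sum all words
Raw sum = 37642 + 40790 + 53299 + 27335 = 159066
Step 2: Fold carry: (27994 + 2) = 27996
One's complement = ~27996 & 0xFFFF = 37539

37539


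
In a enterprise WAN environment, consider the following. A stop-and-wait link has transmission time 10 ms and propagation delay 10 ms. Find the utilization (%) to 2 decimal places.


Given: Ttrans = 10 ms, Tprop = 10 ms
RTT = 2 * Tprop = 2 * 10 = 20 ms
U = Ttrans / (Ttrans + RTT)
U = 10 / (10 + 20)
U = 10 / 30 = 0.333333
U% = 33.33%

33.33


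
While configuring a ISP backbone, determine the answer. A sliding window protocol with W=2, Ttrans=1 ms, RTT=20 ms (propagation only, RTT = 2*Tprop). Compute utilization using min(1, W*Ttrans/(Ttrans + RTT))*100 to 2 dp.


Given: W = 2, Ttrans = 1 ms, RTT = 20 ms (= 2 * Tprop, Tprop = 10 ms)
Cycle time = Ttrans + RTT = 1 + 20 = 21 ms (first packet sent until its ACK returns)
W * Ttrans = 2 * 1 = 2 ms of sending per cycle
W * Ttrans / (Ttrans + RTT) = 2 / 21 = 0.095238
U = min(1, 0.095238) = 0.095238
U% = 9.52%

9.52


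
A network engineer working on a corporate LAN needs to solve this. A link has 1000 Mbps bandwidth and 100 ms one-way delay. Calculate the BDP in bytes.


Given: bandwidth = 1000 Mbps, delay = 100 ms
BDP in bits = 1000 * 10^6 * 100 / 1000
BDP in bits = 100000000
BDP in bytes = 100000000 / 8 = 12500000

12500000


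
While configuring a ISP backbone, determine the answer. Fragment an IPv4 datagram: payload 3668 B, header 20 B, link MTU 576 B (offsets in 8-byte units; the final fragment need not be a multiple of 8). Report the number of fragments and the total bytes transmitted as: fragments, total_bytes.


Max data per non-final fragment = floor((MTU - header)/8)*8 = floor((576 - 20)/8)*8 = floor(556/8)*8 = 552 B
Final fragment needs no 8-byte alignment: it can carry up to MTU - header = 556 B
Non-final fragments needed = ceil((payload - 556) / 552) = ceil(3112/552) = ceil(5.6377) = 6
Number of fragments = 6 + 1 = 7
Fragment sizes (data): 6 * 552 B + 356 B (last, 356 <= 556 OK)
Total bytes sent = payload + n_frags * header = 3668 + 7*20 = 3668 + 140 = 3808 B

7, 3808


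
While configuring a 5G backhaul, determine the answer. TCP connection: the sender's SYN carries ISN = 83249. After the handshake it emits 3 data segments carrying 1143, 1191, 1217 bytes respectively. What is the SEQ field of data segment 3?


The SYN occupies sequence number ISN = 83249, so the first data byte is ISN + 1 = 83250.
SEQ of data segment i = (ISN + 1) + sum of payload sizes of segments 1..i-1.
Segment 1: SEQ = 83250, payload = 1143 bytes
Segment 2: SEQ = 84393, payload = 1191 bytes
Segment 3: SEQ = 85584, payload = 1217 bytes
SEQ of segment 3 = 83250 + 1143 + 1191 = 85584

85584


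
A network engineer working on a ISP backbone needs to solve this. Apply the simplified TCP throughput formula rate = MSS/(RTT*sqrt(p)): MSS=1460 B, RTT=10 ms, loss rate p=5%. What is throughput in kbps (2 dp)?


Given: MSS = 1460 bytes, RTT = 10 ms, loss = 5%
RTT in seconds = 10 / 1000 = 0.01
Loss rate = 5% = 0.05
sqrt(loss) = sqrt(0.05) = 0.223606797750
Throughput (bytes/s) = 1460 / (0.01 * 0.223606797750) = 652931.8494
Throughput (kbps) = 652931.8494 * 8 / 1000 = 5223.454795 -> 5223.45 kbps (2 dp)

5223.45


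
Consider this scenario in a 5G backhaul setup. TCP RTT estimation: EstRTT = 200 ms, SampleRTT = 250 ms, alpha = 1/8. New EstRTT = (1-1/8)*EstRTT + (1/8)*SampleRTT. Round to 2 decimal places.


Given: EstRTT = 200 ms, SampleRTT = 250 ms, alpha = 1/8
New EstRTT = (1 - alpha) * EstRTT + alpha * SampleRTT
(7/8) * 200 = 175
(1/8) * 250 = 31.25
New EstRTT = 175 + 31.25 = 206.25 ms -> 206.25 ms (2 dp)

206.25


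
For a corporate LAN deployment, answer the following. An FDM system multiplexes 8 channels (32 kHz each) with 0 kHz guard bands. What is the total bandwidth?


Given: 8 channels, 32 kHz each, guard = 0 kHz
Channel bandwidth = 8 * 32 = 256 kHz
Guard bands = 7 gaps * 0 kHz = 0 kHz
Total = 256 + 0 = 256 kHz

256


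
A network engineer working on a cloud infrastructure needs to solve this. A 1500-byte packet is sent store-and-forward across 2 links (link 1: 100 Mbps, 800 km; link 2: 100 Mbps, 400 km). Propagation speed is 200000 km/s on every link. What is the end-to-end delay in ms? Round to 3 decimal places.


Packet = 1500 bytes = 12000 bits. Store-and-forward: sum (t_trans + t_prop) per link.
Link 1: t_trans = 12000/(100*10^6) s = 0.1200 ms; t_prop = 800/200000 s = 4.0000 ms; subtotal = 4.1200 ms
Link 2: t_trans = 12000/(100*10^6) s = 0.1200 ms; t_prop = 400/200000 s = 2.0000 ms; subtotal = 2.1200 ms
End-to-end = 4.1200 + 2.1200 = 6.2400 ms -> 6.240 ms (3 dp)

6.240


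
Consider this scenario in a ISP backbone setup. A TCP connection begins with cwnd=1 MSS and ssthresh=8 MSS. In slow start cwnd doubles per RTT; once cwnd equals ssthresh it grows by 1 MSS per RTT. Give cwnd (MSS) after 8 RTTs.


RTT 0: cwnd = 1 MSS (initial)
RTT 1: cwnd = 2 MSS (slow start, doubled)
RTT 2: cwnd = 4 MSS (slow start, doubled)
RTT 3: cwnd = 8 MSS (slow start, doubled)
RTT 4: cwnd = 9 MSS (congestion avoidance, +1)
RTT 5: cwnd = 10 MSS (congestion avoidance, +1)
RTT 6: cwnd = 11 MSS (congestion avoidance, +1)
RTT 7: cwnd = 12 MSS (congestion avoidance, +1)
RTT 8: cwnd = 13 MSS (congestion avoidance, +1)

13


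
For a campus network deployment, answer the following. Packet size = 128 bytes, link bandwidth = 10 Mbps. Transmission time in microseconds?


Given: packet = 128 bytes, bandwidth = 10 Mbps
Packet in bits = 128 * 8 = 1024 bits
Bandwidth = 10 * 10^6 = 10000000 bps
Time = 1024 / 10000000 seconds
Time in us = 1024 * 10^6 / 10000000 = 102.4

102.4


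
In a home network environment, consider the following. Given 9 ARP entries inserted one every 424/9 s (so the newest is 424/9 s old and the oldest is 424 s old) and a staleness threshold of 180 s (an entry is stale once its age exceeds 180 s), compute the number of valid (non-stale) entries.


Ages are k * 424/9 s for k = 1..9 (spacing = 47.1111 s).
Entry k is valid iff k * 424/9 <= 180 iff k <= 9 * 180 / 424 = 3.8208
n_valid = floor(3.8208) = 3
(n_stale = 9 - 3 = 6)

3


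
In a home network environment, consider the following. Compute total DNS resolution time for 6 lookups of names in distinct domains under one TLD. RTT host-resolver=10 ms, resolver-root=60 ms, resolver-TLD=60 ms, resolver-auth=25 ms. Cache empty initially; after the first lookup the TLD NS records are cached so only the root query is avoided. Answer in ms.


Lookup 1 (cold cache): local + root + TLD + auth = 10 + 60 + 60 + 25 = 155 ms
Lookups 2..6 (TLD NS cached -> skip root; new domain -> still ask TLD and auth): local + TLD + auth = 10 + 60 + 25 = 95 ms each
Remaining 5 lookups: 5 * 95 = 475 ms
Total = 155 + 475 = 630 ms

630


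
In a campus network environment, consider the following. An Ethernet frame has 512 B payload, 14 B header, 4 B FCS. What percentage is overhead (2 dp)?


Given: payload = 512 B, header = 14 B, trailer = 4 B
Overhead bytes = header + trailer = 14 + 4 = 18
Total frame = payload + overhead = 512 + 18 = 530
Overhead % = 18 / 530 * 100 = 3.3962% -> 3.40% (2 dp)

3.40


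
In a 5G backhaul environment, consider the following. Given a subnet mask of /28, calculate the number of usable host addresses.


Given: subnet mask /28
Host bits = 32 - 28 = 4
Total addresses = 2^4 = 16
Usable hosts = 16 - 2 (network + broadcast) = 14

14


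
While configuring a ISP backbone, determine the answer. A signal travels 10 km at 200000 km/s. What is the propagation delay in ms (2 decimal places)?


Given: distance = 10 km, speed = 200000 km/s
Delay = distance / speed = 10 / 200000 seconds
Delay in ms = 10 * 1000 / 200000
Delay = 0.0500 ms
Rounded to 2 dp = 0.05 ms

0.05


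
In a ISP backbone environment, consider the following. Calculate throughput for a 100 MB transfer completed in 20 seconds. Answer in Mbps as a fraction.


Given: file = 100 MB, time = 20 s
File in Mb = 100 * 8 = 800 Mb
Throughput = 800 / 20 Mbps
Throughput = 40 Mbps

40


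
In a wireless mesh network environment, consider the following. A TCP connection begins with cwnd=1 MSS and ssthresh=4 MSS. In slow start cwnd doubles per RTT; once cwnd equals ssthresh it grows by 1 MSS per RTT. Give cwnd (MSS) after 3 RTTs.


RTT 0: cwnd = 1 MSS (initial)
RTT 1: cwnd = 2 MSS (slow start, doubled)
RTT 2: cwnd = 4 MSS (slow start, doubled)
RTT 3: cwnd = 5 MSS (congestion avoidance, +1)

5


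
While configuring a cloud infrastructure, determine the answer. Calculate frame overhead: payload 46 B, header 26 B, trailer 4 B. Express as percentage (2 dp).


Given: payload = 46 B, header = 26 B, trailer = 4 B
Overhead bytes = header + trailer = 26 + 4 = 30
Total frame = payload + overhead = 46 + 30 = 76
Overhead % = 30 / 76 * 100 = 39.4737% -> 39.47% (2 dp)

39.47


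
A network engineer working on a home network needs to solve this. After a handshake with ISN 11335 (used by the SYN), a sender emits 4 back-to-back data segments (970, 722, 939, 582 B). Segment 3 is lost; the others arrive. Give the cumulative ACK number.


SYN uses sequence number 11335; first data byte = ISN + 1 = 11336.
Segment 1: SEQ = 11336, len = 970 B, covers [11336, 12305]
Segment 2: SEQ = 12306, len = 722 B, covers [12306, 13027]
Segment 3: SEQ = 13028, len = 939 B, covers [13028, 13966] [LOST]
Segment 4: SEQ = 13967, len = 582 B, covers [13967, 14548]
In-order data received: bytes [11336, 13027] (segments 1..2).
Segment 3 missing -> gap begins at byte 13028; later segments buffered out of order.
Cumulative ACK = next expected in-order byte = 11336 + 970 + 722 = 13028

13028


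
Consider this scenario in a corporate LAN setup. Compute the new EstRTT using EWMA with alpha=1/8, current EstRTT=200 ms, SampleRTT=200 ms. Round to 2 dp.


Given: EstRTT = 200 ms, SampleRTT = 200 ms, alpha = 1/8
New EstRTT = (1 - alpha) * EstRTT + alpha * SampleRTT
(7/8) * 200 = 175
(1/8) * 200 = 25
New EstRTT = 175 + 25 = 200 ms -> 200.00 ms (2 dp)

200.00


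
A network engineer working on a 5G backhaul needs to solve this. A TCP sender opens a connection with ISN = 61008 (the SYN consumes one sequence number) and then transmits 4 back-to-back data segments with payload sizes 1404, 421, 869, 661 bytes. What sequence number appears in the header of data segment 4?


The SYN occupies sequence number ISN = 61008, so the first data byte is ISN + 1 = 61009.
SEQ of data segment i = (ISN + 1) + sum of payload sizes of segments 1..i-1.
Segment 1: SEQ = 61009, payload = 1404 bytes
Segment 2: SEQ = 62413, payload = 421 bytes
Segment 3: SEQ = 62834, payload = 869 bytes
Segment 4: SEQ = 63703, payload = 661 bytes
SEQ of segment 4 = 61009 + 1404 + 421 + 869 = 63703

63703


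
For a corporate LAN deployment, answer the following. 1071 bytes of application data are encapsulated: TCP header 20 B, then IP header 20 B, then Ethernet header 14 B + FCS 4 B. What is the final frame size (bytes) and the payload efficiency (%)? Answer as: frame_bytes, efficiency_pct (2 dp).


TCP segment = 1071 + 20 = 1091 B
IP packet = 1091 + 20 = 1111 B
Ethernet frame = 1111 + 14 + 4 = 1129 B
Efficiency = app / frame = 1071 / 1129 = 0.948627 = 94.8627% -> 94.86% (2 dp)

1129, 94.86


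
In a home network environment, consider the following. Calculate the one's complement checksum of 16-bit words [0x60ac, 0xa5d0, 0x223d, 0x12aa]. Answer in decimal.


Given words: [0x60ac, 0xa5d0, 0x223d, 0x12aa]
Step 1: Sum all words
Raw sum = 24748 + 42448 + 8765 + 4778 = 80739
Step 2: Fold carry: (15203 + 1) = 15204
One's complement = ~15204 & 0xFFFF = 50331

50331


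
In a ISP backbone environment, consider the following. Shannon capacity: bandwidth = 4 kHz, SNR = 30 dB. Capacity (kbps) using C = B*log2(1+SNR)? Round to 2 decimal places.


Given: B = 4 kHz, SNR = 30 dB
SNR linear = 10^(30/10) = 1000
1 + SNR = 1001
log2(1001) = 9.9672262588
C = 4 * 1000 * 9.9672262588 = 39868.9050 bps
C = 39.868905 kbps -> 39.87 kbps (2 dp)

39.87
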